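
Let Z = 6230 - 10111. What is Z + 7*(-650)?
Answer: -8431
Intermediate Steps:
Z = -3881
Z + 7*(-650) = -3881 + 7*(-650) = -3881 - 4550 = -8431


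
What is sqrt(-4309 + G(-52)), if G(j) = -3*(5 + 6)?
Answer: I*sqrt(4342) ≈ 65.894*I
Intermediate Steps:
G(j) = -33 (G(j) = -3*11 = -33)
sqrt(-4309 + G(-52)) = sqrt(-4309 - 33) = sqrt(-4342) = I*sqrt(4342)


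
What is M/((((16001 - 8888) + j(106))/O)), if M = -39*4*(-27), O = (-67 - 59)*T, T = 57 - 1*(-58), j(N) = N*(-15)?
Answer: -2906280/263 ≈ -11051.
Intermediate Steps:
j(N) = -15*N
T = 115 (T = 57 + 58 = 115)
O = -14490 (O = (-67 - 59)*115 = -126*115 = -14490)
M = 4212 (M = -156*(-27) = 4212)
M/((((16001 - 8888) + j(106))/O)) = 4212/((((16001 - 8888) - 15*106)/(-14490))) = 4212/(((7113 - 1590)*(-1/14490))) = 4212/((5523*(-1/14490))) = 4212/(-263/690) = 4212*(-690/263) = -2906280/263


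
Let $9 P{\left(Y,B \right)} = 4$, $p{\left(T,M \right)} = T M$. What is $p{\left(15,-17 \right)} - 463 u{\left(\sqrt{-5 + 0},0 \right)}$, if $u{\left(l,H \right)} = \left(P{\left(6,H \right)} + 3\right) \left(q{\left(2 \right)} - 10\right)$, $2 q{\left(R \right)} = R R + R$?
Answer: $\frac{98176}{9} \approx 10908.0$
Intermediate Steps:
$p{\left(T,M \right)} = M T$
$P{\left(Y,B \right)} = \frac{4}{9}$ ($P{\left(Y,B \right)} = \frac{1}{9} \cdot 4 = \frac{4}{9}$)
$q{\left(R \right)} = \frac{R}{2} + \frac{R^{2}}{2}$ ($q{\left(R \right)} = \frac{R R + R}{2} = \frac{R^{2} + R}{2} = \frac{R + R^{2}}{2} = \frac{R}{2} + \frac{R^{2}}{2}$)
$u{\left(l,H \right)} = - \frac{217}{9}$ ($u{\left(l,H \right)} = \left(\frac{4}{9} + 3\right) \left(\frac{1}{2} \cdot 2 \left(1 + 2\right) - 10\right) = \frac{31 \left(\frac{1}{2} \cdot 2 \cdot 3 - 10\right)}{9} = \frac{31 \left(3 - 10\right)}{9} = \frac{31}{9} \left(-7\right) = - \frac{217}{9}$)
$p{\left(15,-17 \right)} - 463 u{\left(\sqrt{-5 + 0},0 \right)} = \left(-17\right) 15 - - \frac{100471}{9} = -255 + \frac{100471}{9} = \frac{98176}{9}$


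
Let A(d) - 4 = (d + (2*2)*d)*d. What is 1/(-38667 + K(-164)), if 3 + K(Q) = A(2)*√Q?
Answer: -6445/249243894 - 4*I*√41/124621947 ≈ -2.5858e-5 - 2.0552e-7*I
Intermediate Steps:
A(d) = 4 + 5*d² (A(d) = 4 + (d + (2*2)*d)*d = 4 + (d + 4*d)*d = 4 + (5*d)*d = 4 + 5*d²)
K(Q) = -3 + 24*√Q (K(Q) = -3 + (4 + 5*2²)*√Q = -3 + (4 + 5*4)*√Q = -3 + (4 + 20)*√Q = -3 + 24*√Q)
1/(-38667 + K(-164)) = 1/(-38667 + (-3 + 24*√(-164))) = 1/(-38667 + (-3 + 24*(2*I*√41))) = 1/(-38667 + (-3 + 48*I*√41)) = 1/(-38670 + 48*I*√41)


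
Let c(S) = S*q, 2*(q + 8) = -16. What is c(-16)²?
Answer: 65536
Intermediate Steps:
q = -16 (q = -8 + (½)*(-16) = -8 - 8 = -16)
c(S) = -16*S (c(S) = S*(-16) = -16*S)
c(-16)² = (-16*(-16))² = 256² = 65536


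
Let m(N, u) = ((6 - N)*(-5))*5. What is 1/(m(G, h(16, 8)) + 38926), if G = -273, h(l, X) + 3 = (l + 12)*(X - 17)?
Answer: 1/31951 ≈ 3.1298e-5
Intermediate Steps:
h(l, X) = -3 + (-17 + X)*(12 + l) (h(l, X) = -3 + (l + 12)*(X - 17) = -3 + (12 + l)*(-17 + X) = -3 + (-17 + X)*(12 + l))
m(N, u) = -150 + 25*N (m(N, u) = (-30 + 5*N)*5 = -150 + 25*N)
1/(m(G, h(16, 8)) + 38926) = 1/((-150 + 25*(-273)) + 38926) = 1/((-150 - 6825) + 38926) = 1/(-6975 + 38926) = 1/31951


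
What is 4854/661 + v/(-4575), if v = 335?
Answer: 4397123/604815 ≈ 7.2702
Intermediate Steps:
4854/661 + v/(-4575) = 4854/661 + 335/(-4575) = 4854*(1/661) + 335*(-1/4575) = 4854/661 - 67/915 = 4397123/604815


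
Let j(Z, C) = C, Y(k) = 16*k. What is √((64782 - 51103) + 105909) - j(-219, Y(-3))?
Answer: 48 + 2*√29897 ≈ 393.81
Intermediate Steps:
√((64782 - 51103) + 105909) - j(-219, Y(-3)) = √((64782 - 51103) + 105909) - 16*(-3) = √(13679 + 105909) - 1*(-48) = √119588 + 48 = 2*√29897 + 48 = 48 + 2*√29897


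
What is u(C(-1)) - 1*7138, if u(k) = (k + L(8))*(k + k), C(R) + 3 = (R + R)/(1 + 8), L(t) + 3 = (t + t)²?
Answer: -708562/81 ≈ -8747.7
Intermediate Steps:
L(t) = -3 + 4*t² (L(t) = -3 + (t + t)² = -3 + (2*t)² = -3 + 4*t²)
C(R) = -3 + 2*R/9 (C(R) = -3 + (R + R)/(1 + 8) = -3 + (2*R)/9 = -3 + (2*R)*(⅑) = -3 + 2*R/9)
u(k) = 2*k*(253 + k) (u(k) = (k + (-3 + 4*8²))*(k + k) = (k + (-3 + 4*64))*(2*k) = (k + (-3 + 256))*(2*k) = (k + 253)*(2*k) = (253 + k)*(2*k) = 2*k*(253 + k))
u(C(-1)) - 1*7138 = 2*(-3 + (2/9)*(-1))*(253 + (-3 + (2/9)*(-1))) - 1*7138 = 2*(-3 - 2/9)*(253 + (-3 - 2/9)) - 7138 = 2*(-29/9)*(253 - 29/9) - 7138 = 2*(-29/9)*(2248/9) - 7138 = -130384/81 - 7138 = -708562/81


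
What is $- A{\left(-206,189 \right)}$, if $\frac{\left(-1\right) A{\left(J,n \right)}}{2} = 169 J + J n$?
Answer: $-147496$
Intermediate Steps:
$A{\left(J,n \right)} = - 338 J - 2 J n$ ($A{\left(J,n \right)} = - 2 \left(169 J + J n\right) = - 338 J - 2 J n$)
$- A{\left(-206,189 \right)} = - \left(-2\right) \left(-206\right) \left(169 + 189\right) = - \left(-2\right) \left(-206\right) 358 = \left(-1\right) 147496 = -147496$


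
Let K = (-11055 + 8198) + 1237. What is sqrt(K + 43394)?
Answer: sqrt(41774) ≈ 204.39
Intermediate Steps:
K = -1620 (K = -2857 + 1237 = -1620)
sqrt(K + 43394) = sqrt(-1620 + 43394) = sqrt(41774)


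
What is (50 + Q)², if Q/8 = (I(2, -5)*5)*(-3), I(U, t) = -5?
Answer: 422500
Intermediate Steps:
Q = 600 (Q = 8*(-5*5*(-3)) = 8*(-25*(-3)) = 8*75 = 600)
(50 + Q)² = (50 + 600)² = 650² = 422500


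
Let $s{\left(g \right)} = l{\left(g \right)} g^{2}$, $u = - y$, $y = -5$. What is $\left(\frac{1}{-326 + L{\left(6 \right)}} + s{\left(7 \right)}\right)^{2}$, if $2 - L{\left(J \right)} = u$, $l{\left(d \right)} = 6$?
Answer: $\frac{9355725625}{108241} \approx 86434.0$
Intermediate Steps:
$u = 5$ ($u = \left(-1\right) \left(-5\right) = 5$)
$L{\left(J \right)} = -3$ ($L{\left(J \right)} = 2 - 5 = -3$)
$s{\left(g \right)} = 6 g^{2}$
$\left(\frac{1}{-326 + L{\left(6 \right)}} + s{\left(7 \right)}\right)^{2} = \left(\frac{1}{-326 - 3} + 6 \cdot 7^{2}\right)^{2} = \left(\frac{1}{-329} + 6 \cdot 49\right)^{2} = \left(- \frac{1}{329} + 294\right)^{2} = \left(\frac{96725}{329}\right)^{2} = \frac{9355725625}{108241}$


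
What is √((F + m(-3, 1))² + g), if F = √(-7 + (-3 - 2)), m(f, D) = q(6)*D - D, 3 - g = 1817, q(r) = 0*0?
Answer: √(-1825 - 4*I*√3) ≈ 0.08109 - 42.72*I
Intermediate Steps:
q(r) = 0
g = -1814 (g = 3 - 1*1817 = 3 - 1817 = -1814)
m(f, D) = -D (m(f, D) = 0*D - D = 0 - D = -D)
F = 2*I*√3 (F = √(-7 - 5) = √(-12) = 2*I*√3 ≈ 3.4641*I)
√((F + m(-3, 1))² + g) = √((2*I*√3 - 1*1)² - 1814) = √((2*I*√3 - 1)² - 1814) = √((-1 + 2*I*√3)² - 1814) = √(-1814 + (-1 + 2*I*√3)²)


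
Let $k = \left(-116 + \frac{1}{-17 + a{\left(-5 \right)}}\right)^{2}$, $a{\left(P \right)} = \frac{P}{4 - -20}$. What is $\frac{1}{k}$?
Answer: $\frac{170569}{2297476624} \approx 7.4242 \cdot 10^{-5}$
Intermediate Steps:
$a{\left(P \right)} = \frac{P}{24}$ ($a{\left(P \right)} = \frac{P}{4 + 20} = \frac{P}{24}$)
$k = \frac{2297476624}{170569}$ ($k = \left(-116 + \frac{1}{-17 + \frac{1}{24} \left(-5\right)}\right)^{2} = \left(-116 + \frac{1}{-17 - \frac{5}{24}}\right)^{2} = \left(-116 + \frac{1}{- \frac{413}{24}}\right)^{2} = \left(-116 - \frac{24}{413}\right)^{2} = \left(- \frac{47932}{413}\right)^{2} = \frac{2297476624}{170569} \approx 13469.0$)
$\frac{1}{k} = \frac{1}{\frac{2297476624}{170569}} = \frac{170569}{2297476624}$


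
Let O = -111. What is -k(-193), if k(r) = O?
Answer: 111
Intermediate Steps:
k(r) = -111
-k(-193) = -1*(-111) = 111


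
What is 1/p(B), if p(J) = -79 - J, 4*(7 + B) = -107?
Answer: -4/181 ≈ -0.022099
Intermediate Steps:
B = -135/4 (B = -7 + (1/4)*(-107) = -7 - 107/4 = -135/4 ≈ -33.750)
1/p(B) = 1/(-79 - 1*(-135/4)) = 1/(-79 + 135/4) = 1/(-181/4) = -4/181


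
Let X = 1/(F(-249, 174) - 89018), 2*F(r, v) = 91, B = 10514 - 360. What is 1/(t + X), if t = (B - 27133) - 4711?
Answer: -177945/3859627052 ≈ -4.6104e-5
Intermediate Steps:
B = 10154
F(r, v) = 91/2 (F(r, v) = (1/2)*91 = 91/2)
X = -2/177945 (X = 1/(91/2 - 89018) = 1/(-177945/2) = -2/177945 ≈ -1.1239e-5)
t = -21690 (t = (10154 - 27133) - 4711 = -16979 - 4711 = -21690)
1/(t + X) = 1/(-21690 - 2/177945) = 1/(-3859627052/177945) = -177945/3859627052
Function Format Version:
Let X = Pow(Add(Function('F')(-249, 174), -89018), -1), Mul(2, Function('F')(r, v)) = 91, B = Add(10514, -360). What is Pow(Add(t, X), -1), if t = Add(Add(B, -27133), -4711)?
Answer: Rational(-177945, 3859627052) ≈ -4.6104e-5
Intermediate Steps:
B = 10154
Function('F')(r, v) = Rational(91, 2) (Function('F')(r, v) = Mul(Rational(1, 2), 91) = Rational(91, 2))
X = Rational(-2, 177945) (X = Pow(Add(Rational(91, 2), -89018), -1) = Pow(Rational(-177945, 2), -1) = Rational(-2, 177945) ≈ -1.1239e-5)
t = -21690 (t = Add(Add(10154, -27133), -4711) = Add(-16979, -4711) = -21690)
Pow(Add(t, X), -1) = Pow(Add(-21690, Rational(-2, 177945)), -1) = Pow(Rational(-3859627052, 177945), -1) = Rational(-177945, 3859627052)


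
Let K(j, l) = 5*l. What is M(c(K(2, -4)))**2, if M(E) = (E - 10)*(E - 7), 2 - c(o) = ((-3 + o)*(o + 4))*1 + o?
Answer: 15792446224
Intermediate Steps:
c(o) = 2 - o - (-3 + o)*(4 + o) (c(o) = 2 - (((-3 + o)*(o + 4))*1 + o) = 2 - (((-3 + o)*(4 + o))*1 + o) = 2 - ((-3 + o)*(4 + o) + o) = 2 - (o + (-3 + o)*(4 + o)) = 2 + (-o - (-3 + o)*(4 + o)) = 2 - o - (-3 + o)*(4 + o))
M(E) = (-10 + E)*(-7 + E)
M(c(K(2, -4)))**2 = (70 + (14 - (5*(-4))**2 - 10*(-4))**2 - 17*(14 - (5*(-4))**2 - 10*(-4)))**2 = (70 + (14 - 1*(-20)**2 - 2*(-20))**2 - 17*(14 - 1*(-20)**2 - 2*(-20)))**2 = (70 + (14 - 1*400 + 40)**2 - 17*(14 - 1*400 + 40))**2 = (70 + (14 - 400 + 40)**2 - 17*(14 - 400 + 40))**2 = (70 + (-346)**2 - 17*(-346))**2 = (70 + 119716 + 5882)**2 = 125668**2 = 15792446224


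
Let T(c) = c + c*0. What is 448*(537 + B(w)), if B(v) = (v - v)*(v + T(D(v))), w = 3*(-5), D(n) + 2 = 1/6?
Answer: 240576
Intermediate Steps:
D(n) = -11/6 (D(n) = -2 + 1/6 = -2 + ⅙ = -11/6)
w = -15
T(c) = c (T(c) = c + 0 = c)
B(v) = 0 (B(v) = (v - v)*(v - 11/6) = 0*(-11/6 + v) = 0)
448*(537 + B(w)) = 448*(537 + 0) = 448*537 = 240576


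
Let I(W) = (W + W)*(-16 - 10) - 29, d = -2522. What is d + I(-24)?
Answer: -1303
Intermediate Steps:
I(W) = -29 - 52*W (I(W) = (2*W)*(-26) - 29 = -52*W - 29 = -29 - 52*W)
d + I(-24) = -2522 + (-29 - 52*(-24)) = -2522 + (-29 + 1248) = -2522 + 1219 = -1303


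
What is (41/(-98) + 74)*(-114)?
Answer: -411027/49 ≈ -8388.3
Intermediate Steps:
(41/(-98) + 74)*(-114) = (41*(-1/98) + 74)*(-114) = (-41/98 + 74)*(-114) = (7211/98)*(-114) = -411027/49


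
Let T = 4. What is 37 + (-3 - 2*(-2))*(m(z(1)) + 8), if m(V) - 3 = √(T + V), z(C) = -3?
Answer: 49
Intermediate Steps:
m(V) = 3 + √(4 + V)
37 + (-3 - 2*(-2))*(m(z(1)) + 8) = 37 + (-3 - 2*(-2))*((3 + √(4 - 3)) + 8) = 37 + (-3 + 4)*((3 + √1) + 8) = 37 + 1*((3 + 1) + 8) = 37 + 1*(4 + 8) = 37 + 1*12 = 37 + 12 = 49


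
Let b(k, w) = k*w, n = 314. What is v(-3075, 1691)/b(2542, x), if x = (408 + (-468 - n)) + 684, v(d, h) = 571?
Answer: 571/788020 ≈ 0.00072460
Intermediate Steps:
x = 310 (x = (408 + (-468 - 1*314)) + 684 = (408 + (-468 - 314)) + 684 = (408 - 782) + 684 = -374 + 684 = 310)
v(-3075, 1691)/b(2542, x) = 571/((2542*310)) = 571/788020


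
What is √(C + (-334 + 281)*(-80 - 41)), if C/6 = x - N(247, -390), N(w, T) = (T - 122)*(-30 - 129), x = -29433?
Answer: I*√658633 ≈ 811.56*I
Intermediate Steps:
N(w, T) = 19398 - 159*T (N(w, T) = (-122 + T)*(-159) = 19398 - 159*T)
C = -665046 (C = 6*(-29433 - (19398 - 159*(-390))) = 6*(-29433 - (19398 + 62010)) = 6*(-29433 - 1*81408) = 6*(-29433 - 81408) = 6*(-110841) = -665046)
√(C + (-334 + 281)*(-80 - 41)) = √(-665046 + (-334 + 281)*(-80 - 41)) = √(-665046 - 53*(-121)) = √(-665046 + 6413) = √(-658633) = I*√658633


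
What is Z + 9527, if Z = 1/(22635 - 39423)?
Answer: 159939275/16788 ≈ 9527.0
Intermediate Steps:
Z = -1/16788 (Z = 1/(-16788) = -1/16788 ≈ -5.9566e-5)
Z + 9527 = -1/16788 + 9527 = 159939275/16788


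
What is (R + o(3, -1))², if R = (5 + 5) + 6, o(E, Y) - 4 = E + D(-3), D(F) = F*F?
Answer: 1024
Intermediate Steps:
D(F) = F²
o(E, Y) = 13 + E (o(E, Y) = 4 + (E + (-3)²) = 4 + (E + 9) = 4 + (9 + E) = 13 + E)
R = 16 (R = 10 + 6 = 16)
(R + o(3, -1))² = (16 + (13 + 3))² = (16 + 16)² = 32² = 1024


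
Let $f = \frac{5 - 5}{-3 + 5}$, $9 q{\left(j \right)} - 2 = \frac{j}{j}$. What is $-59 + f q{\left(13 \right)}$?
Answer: $-59$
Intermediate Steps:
$q{\left(j \right)} = \frac{1}{3}$ ($q{\left(j \right)} = \frac{2}{9} + \frac{j \frac{1}{j}}{9} = \frac{2}{9} + \frac{1}{9} \cdot 1 = \frac{2}{9} + \frac{1}{9} = \frac{1}{3}$)
$f = 0$ ($f = \frac{1}{2} \cdot 0 = 0$)
$-59 + f q{\left(13 \right)} = -59 + 0 \cdot \frac{1}{3} = -59 + 0 = -59$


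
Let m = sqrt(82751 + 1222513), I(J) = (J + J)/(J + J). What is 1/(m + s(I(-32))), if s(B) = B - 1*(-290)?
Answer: -97/406861 + 4*sqrt(81579)/1220583 ≈ 0.00069760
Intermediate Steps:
I(J) = 1 (I(J) = (2*J)/((2*J)) = (2*J)*(1/(2*J)) = 1)
s(B) = 290 + B (s(B) = B + 290 = 290 + B)
m = 4*sqrt(81579) (m = sqrt(1305264) = 4*sqrt(81579) ≈ 1142.5)
1/(m + s(I(-32))) = 1/(4*sqrt(81579) + (290 + 1)) = 1/(4*sqrt(81579) + 291) = 1/(291 + 4*sqrt(81579))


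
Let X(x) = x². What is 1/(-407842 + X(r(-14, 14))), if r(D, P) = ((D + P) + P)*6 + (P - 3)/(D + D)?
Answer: -784/314267847 ≈ -2.4947e-6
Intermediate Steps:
r(D, P) = 6*D + 12*P + (-3 + P)/(2*D) (r(D, P) = (D + 2*P)*6 + (-3 + P)/((2*D)) = (6*D + 12*P) + (-3 + P)*(1/(2*D)) = (6*D + 12*P) + (-3 + P)/(2*D) = 6*D + 12*P + (-3 + P)/(2*D))
1/(-407842 + X(r(-14, 14))) = 1/(-407842 + ((½)*(-3 + 14 + 12*(-14)*(-14 + 2*14))/(-14))²) = 1/(-407842 + ((½)*(-1/14)*(-3 + 14 + 12*(-14)*(-14 + 28)))²) = 1/(-407842 + ((½)*(-1/14)*(-3 + 14 + 12*(-14)*14))²) = 1/(-407842 + ((½)*(-1/14)*(-3 + 14 - 2352))²) = 1/(-407842 + ((½)*(-1/14)*(-2341))²) = 1/(-407842 + (2341/28)²) = 1/(-407842 + 5480281/784) = 1/(-314267847/784) = -784/314267847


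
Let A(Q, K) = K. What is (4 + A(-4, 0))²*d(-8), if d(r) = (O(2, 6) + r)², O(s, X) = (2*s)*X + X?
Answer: 7744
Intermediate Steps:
O(s, X) = X + 2*X*s (O(s, X) = 2*X*s + X = X + 2*X*s)
d(r) = (30 + r)² (d(r) = (6*(1 + 2*2) + r)² = (6*(1 + 4) + r)² = (6*5 + r)² = (30 + r)²)
(4 + A(-4, 0))²*d(-8) = (4 + 0)²*(30 - 8)² = 4²*22² = 16*484 = 7744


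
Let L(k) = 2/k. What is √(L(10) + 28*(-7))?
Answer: I*√4895/5 ≈ 13.993*I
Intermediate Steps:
√(L(10) + 28*(-7)) = √(2/10 + 28*(-7)) = √(2*(⅒) - 196) = √(⅕ - 196) = √(-979/5) = I*√4895/5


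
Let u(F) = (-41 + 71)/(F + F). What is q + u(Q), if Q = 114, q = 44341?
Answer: 1684963/38 ≈ 44341.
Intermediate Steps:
u(F) = 15/F (u(F) = 30/((2*F)) = 30*(1/(2*F)) = 15/F)
q + u(Q) = 44341 + 15/114 = 44341 + 15*(1/114) = 44341 + 5/38 = 1684963/38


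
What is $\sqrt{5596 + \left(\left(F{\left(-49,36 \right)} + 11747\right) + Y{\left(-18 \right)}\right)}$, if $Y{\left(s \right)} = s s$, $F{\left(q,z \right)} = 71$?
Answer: $7 \sqrt{362} \approx 133.18$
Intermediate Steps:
$Y{\left(s \right)} = s^{2}$
$\sqrt{5596 + \left(\left(F{\left(-49,36 \right)} + 11747\right) + Y{\left(-18 \right)}\right)} = \sqrt{5596 + \left(\left(71 + 11747\right) + \left(-18\right)^{2}\right)} = \sqrt{5596 + \left(11818 + 324\right)} = \sqrt{5596 + 12142} = \sqrt{17738} = 7 \sqrt{362}$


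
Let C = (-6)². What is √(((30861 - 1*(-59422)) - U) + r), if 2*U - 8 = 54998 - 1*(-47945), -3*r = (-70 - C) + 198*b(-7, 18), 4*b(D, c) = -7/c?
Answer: √155397/2 ≈ 197.10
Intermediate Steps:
b(D, c) = -7/(4*c) (b(D, c) = (-7/c)/4 = -7/(4*c))
C = 36
r = 167/4 (r = -((-70 - 1*36) + 198*(-7/4/18))/3 = -((-70 - 36) + 198*(-7/4*1/18))/3 = -(-106 + 198*(-7/72))/3 = -(-106 - 77/4)/3 = -⅓*(-501/4) = 167/4 ≈ 41.750)
U = 102951/2 (U = 4 + (54998 - 1*(-47945))/2 = 4 + (54998 + 47945)/2 = 4 + (½)*102943 = 4 + 102943/2 = 102951/2 ≈ 51476.)
√(((30861 - 1*(-59422)) - U) + r) = √(((30861 - 1*(-59422)) - 1*102951/2) + 167/4) = √(((30861 + 59422) - 102951/2) + 167/4) = √((90283 - 102951/2) + 167/4) = √(77615/2 + 167/4) = √(155397/4) = √155397/2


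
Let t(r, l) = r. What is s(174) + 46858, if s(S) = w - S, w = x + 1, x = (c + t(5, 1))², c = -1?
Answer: 46701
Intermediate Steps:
x = 16 (x = (-1 + 5)² = 4² = 16)
w = 17 (w = 16 + 1 = 17)
s(S) = 17 - S
s(174) + 46858 = (17 - 1*174) + 46858 = (17 - 174) + 46858 = -157 + 46858 = 46701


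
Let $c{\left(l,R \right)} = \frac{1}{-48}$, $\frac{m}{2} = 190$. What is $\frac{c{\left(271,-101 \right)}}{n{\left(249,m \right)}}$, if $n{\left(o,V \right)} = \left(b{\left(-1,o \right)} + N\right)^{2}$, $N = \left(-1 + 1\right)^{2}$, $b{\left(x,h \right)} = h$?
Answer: $- \frac{1}{2976048} \approx -3.3602 \cdot 10^{-7}$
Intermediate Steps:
$m = 380$ ($m = 2 \cdot 190 = 380$)
$N = 0$ ($N = 0^{2} = 0$)
$n{\left(o,V \right)} = o^{2}$ ($n{\left(o,V \right)} = \left(o + 0\right)^{2} = o^{2}$)
$c{\left(l,R \right)} = - \frac{1}{48}$
$\frac{c{\left(271,-101 \right)}}{n{\left(249,m \right)}} = - \frac{1}{48 \cdot 249^{2}} = - \frac{1}{48 \cdot 62001} = \left(- \frac{1}{48}\right) \frac{1}{62001} = - \frac{1}{2976048}$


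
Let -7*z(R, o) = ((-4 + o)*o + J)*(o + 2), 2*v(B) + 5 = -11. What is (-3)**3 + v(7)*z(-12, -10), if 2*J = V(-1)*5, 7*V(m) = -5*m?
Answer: -64843/49 ≈ -1323.3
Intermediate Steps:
v(B) = -8 (v(B) = -5/2 + (1/2)*(-11) = -5/2 - 11/2 = -8)
V(m) = -5*m/7 (V(m) = (-5*m)/7 = -5*m/7)
J = 25/14 (J = (-5/7*(-1)*5)/2 = ((5/7)*5)/2 = (1/2)*(25/7) = 25/14 ≈ 1.7857)
z(R, o) = -(2 + o)*(25/14 + o*(-4 + o))/7 (z(R, o) = -((-4 + o)*o + 25/14)*(o + 2)/7 = -(o*(-4 + o) + 25/14)*(2 + o)/7 = -(25/14 + o*(-4 + o))*(2 + o)/7 = -(2 + o)*(25/14 + o*(-4 + o))/7)
(-3)**3 + v(7)*z(-12, -10) = (-3)**3 - 8*(-25/49 - 1/7*(-10)**3 + (2/7)*(-10)**2 + (87/98)*(-10)) = -27 - 8*(-25/49 - 1/7*(-1000) + (2/7)*100 - 435/49) = -27 - 8*(-25/49 + 1000/7 + 200/7 - 435/49) = -27 - 8*7940/49 = -27 - 63520/49 = -64843/49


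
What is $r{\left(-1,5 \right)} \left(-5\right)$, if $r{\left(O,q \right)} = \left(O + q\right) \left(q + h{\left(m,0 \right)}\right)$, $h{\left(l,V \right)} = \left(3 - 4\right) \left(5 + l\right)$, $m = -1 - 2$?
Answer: $-60$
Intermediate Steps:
$m = -3$ ($m = -1 - 2 = -3$)
$h{\left(l,V \right)} = -5 - l$ ($h{\left(l,V \right)} = - (5 + l) = -5 - l$)
$r{\left(O,q \right)} = \left(-2 + q\right) \left(O + q\right)$ ($r{\left(O,q \right)} = \left(O + q\right) \left(q - 2\right) = \left(O + q\right) \left(-2 + q\right) = \left(-2 + q\right) \left(O + q\right)$)
$r{\left(-1,5 \right)} \left(-5\right) = \left(5^{2} - -2 - 10 - 5\right) \left(-5\right) = \left(25 + 2 - 10 - 5\right) \left(-5\right) = 12 \left(-5\right) = -60$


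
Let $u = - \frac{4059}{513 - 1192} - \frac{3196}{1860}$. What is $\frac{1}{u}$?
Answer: $\frac{315735}{1344914} \approx 0.23476$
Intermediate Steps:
$u = \frac{1344914}{315735}$ ($u = - \frac{4059}{513 - 1192} - \frac{799}{465} = - \frac{4059}{-679} - \frac{799}{465} = \left(-4059\right) \left(- \frac{1}{679}\right) - \frac{799}{465} = \frac{4059}{679} - \frac{799}{465} = \frac{1344914}{315735} \approx 4.2596$)
$\frac{1}{u} = \frac{1}{\frac{1344914}{315735}} = \frac{315735}{1344914}$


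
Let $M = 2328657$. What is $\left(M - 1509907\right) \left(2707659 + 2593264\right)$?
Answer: $4340130706250$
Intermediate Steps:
$\left(M - 1509907\right) \left(2707659 + 2593264\right) = \left(2328657 - 1509907\right) \left(2707659 + 2593264\right) = 818750 \cdot 5300923 = 4340130706250$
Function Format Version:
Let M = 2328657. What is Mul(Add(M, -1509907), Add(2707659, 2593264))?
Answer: 4340130706250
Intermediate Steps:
Mul(Add(M, -1509907), Add(2707659, 2593264)) = Mul(Add(2328657, -1509907), Add(2707659, 2593264)) = Mul(818750, 5300923) = 4340130706250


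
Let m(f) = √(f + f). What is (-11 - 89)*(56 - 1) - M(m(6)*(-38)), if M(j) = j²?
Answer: -22828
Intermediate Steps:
m(f) = √2*√f (m(f) = √(2*f) = √2*√f)
(-11 - 89)*(56 - 1) - M(m(6)*(-38)) = (-11 - 89)*(56 - 1) - ((√2*√6)*(-38))² = -100*55 - ((2*√3)*(-38))² = -5500 - (-76*√3)² = -5500 - 1*17328 = -5500 - 17328 = -22828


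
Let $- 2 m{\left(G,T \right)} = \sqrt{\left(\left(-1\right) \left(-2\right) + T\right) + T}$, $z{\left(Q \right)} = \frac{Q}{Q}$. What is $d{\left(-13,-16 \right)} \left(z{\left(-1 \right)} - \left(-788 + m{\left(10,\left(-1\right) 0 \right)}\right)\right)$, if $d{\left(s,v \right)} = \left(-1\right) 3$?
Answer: $-2367 - \frac{3 \sqrt{2}}{2} \approx -2369.1$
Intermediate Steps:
$d{\left(s,v \right)} = -3$
$z{\left(Q \right)} = 1$
$m{\left(G,T \right)} = - \frac{\sqrt{2 + 2 T}}{2}$ ($m{\left(G,T \right)} = - \frac{\sqrt{\left(\left(-1\right) \left(-2\right) + T\right) + T}}{2} = - \frac{\sqrt{\left(2 + T\right) + T}}{2} = - \frac{\sqrt{2 + 2 T}}{2}$)
$d{\left(-13,-16 \right)} \left(z{\left(-1 \right)} - \left(-788 + m{\left(10,\left(-1\right) 0 \right)}\right)\right) = - 3 \left(1 + \left(788 - - \frac{\sqrt{2 + 2 \left(\left(-1\right) 0\right)}}{2}\right)\right) = - 3 \left(1 + \left(788 - - \frac{\sqrt{2 + 2 \cdot 0}}{2}\right)\right) = - 3 \left(1 + \left(788 - - \frac{\sqrt{2 + 0}}{2}\right)\right) = - 3 \left(1 + \left(788 - - \frac{\sqrt{2}}{2}\right)\right) = - 3 \left(1 + \left(788 + \frac{\sqrt{2}}{2}\right)\right) = - 3 \left(789 + \frac{\sqrt{2}}{2}\right) = -2367 - \frac{3 \sqrt{2}}{2}$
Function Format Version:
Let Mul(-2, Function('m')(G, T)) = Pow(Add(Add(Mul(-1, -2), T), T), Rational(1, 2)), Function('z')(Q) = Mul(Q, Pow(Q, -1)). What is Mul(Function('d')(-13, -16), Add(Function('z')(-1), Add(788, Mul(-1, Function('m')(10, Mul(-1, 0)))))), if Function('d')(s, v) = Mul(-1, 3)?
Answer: Add(-2367, Mul(Rational(-3, 2), Pow(2, Rational(1, 2)))) ≈ -2369.1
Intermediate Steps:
Function('d')(s, v) = -3
Function('z')(Q) = 1
Function('m')(G, T) = Mul(Rational(-1, 2), Pow(Add(2, Mul(2, T)), Rational(1, 2))) (Function('m')(G, T) = Mul(Rational(-1, 2), Pow(Add(Add(Mul(-1, -2), T), T), Rational(1, 2))) = Mul(Rational(-1, 2), Pow(Add(Add(2, T), T), Rational(1, 2))) = Mul(Rational(-1, 2), Pow(Add(2, Mul(2, T)), Rational(1, 2))))
Mul(Function('d')(-13, -16), Add(Function('z')(-1), Add(788, Mul(-1, Function('m')(10, Mul(-1, 0)))))) = Mul(-3, Add(1, Add(788, Mul(-1, Mul(Rational(-1, 2), Pow(Add(2, Mul(2, Mul(-1, 0))), Rational(1, 2))))))) = Mul(-3, Add(1, Add(788, Mul(-1, Mul(Rational(-1, 2), Pow(Add(2, Mul(2, 0)), Rational(1, 2))))))) = Mul(-3, Add(1, Add(788, Mul(-1, Mul(Rational(-1, 2), Pow(Add(2, 0), Rational(1, 2))))))) = Mul(-3, Add(1, Add(788, Mul(-1, Mul(Rational(-1, 2), Pow(2, Rational(1, 2))))))) = Mul(-3, Add(1, Add(788, Mul(Rational(1, 2), Pow(2, Rational(1, 2)))))) = Mul(-3, Add(789, Mul(Rational(1, 2), Pow(2, Rational(1, 2))))) = Add(-2367, Mul(Rational(-3, 2), Pow(2, Rational(1, 2))))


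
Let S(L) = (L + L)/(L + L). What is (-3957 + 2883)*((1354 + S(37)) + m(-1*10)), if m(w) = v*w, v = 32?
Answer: -1111590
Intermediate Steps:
S(L) = 1 (S(L) = (2*L)/((2*L)) = (2*L)*(1/(2*L)) = 1)
m(w) = 32*w
(-3957 + 2883)*((1354 + S(37)) + m(-1*10)) = (-3957 + 2883)*((1354 + 1) + 32*(-1*10)) = -1074*(1355 + 32*(-10)) = -1074*(1355 - 320) = -1074*1035 = -1111590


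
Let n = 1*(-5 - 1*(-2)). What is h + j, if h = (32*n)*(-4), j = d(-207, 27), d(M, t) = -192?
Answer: 192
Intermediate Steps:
j = -192
n = -3 (n = 1*(-5 + 2) = 1*(-3) = -3)
h = 384 (h = (32*(-3))*(-4) = -96*(-4) = 384)
h + j = 384 - 192 = 192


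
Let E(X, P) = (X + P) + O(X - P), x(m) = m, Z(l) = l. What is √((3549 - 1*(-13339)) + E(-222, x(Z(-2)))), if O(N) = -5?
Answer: 3*√1851 ≈ 129.07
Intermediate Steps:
E(X, P) = -5 + P + X (E(X, P) = (X + P) - 5 = (P + X) - 5 = -5 + P + X)
√((3549 - 1*(-13339)) + E(-222, x(Z(-2)))) = √((3549 - 1*(-13339)) + (-5 - 2 - 222)) = √((3549 + 13339) - 229) = √(16888 - 229) = √16659 = 3*√1851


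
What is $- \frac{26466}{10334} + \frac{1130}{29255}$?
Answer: $- \frac{76258541}{30232117} \approx -2.5224$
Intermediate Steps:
$- \frac{26466}{10334} + \frac{1130}{29255} = \left(-26466\right) \frac{1}{10334} + 1130 \cdot \frac{1}{29255} = - \frac{13233}{5167} + \frac{226}{5851} = - \frac{76258541}{30232117}$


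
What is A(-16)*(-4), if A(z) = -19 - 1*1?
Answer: 80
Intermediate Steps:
A(z) = -20 (A(z) = -19 - 1 = -20)
A(-16)*(-4) = -20*(-4) = 80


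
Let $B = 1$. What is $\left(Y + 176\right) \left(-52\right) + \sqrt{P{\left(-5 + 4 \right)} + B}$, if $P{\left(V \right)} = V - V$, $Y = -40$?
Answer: $-7071$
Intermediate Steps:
$P{\left(V \right)} = 0$
$\left(Y + 176\right) \left(-52\right) + \sqrt{P{\left(-5 + 4 \right)} + B} = \left(-40 + 176\right) \left(-52\right) + \sqrt{0 + 1} = 136 \left(-52\right) + \sqrt{1} = -7072 + 1 = -7071$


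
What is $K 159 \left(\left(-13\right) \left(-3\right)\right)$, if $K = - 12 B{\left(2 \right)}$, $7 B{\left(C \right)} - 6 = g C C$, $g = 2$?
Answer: $-148824$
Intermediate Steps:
$B{\left(C \right)} = \frac{6}{7} + \frac{2 C^{2}}{7}$ ($B{\left(C \right)} = \frac{6}{7} + \frac{2 C C}{7} = \frac{6}{7} + \frac{2 C^{2}}{7}$)
$K = -24$ ($K = - 12 \left(\frac{6}{7} + \frac{2 \cdot 2^{2}}{7}\right) = - 12 \left(\frac{6}{7} + \frac{2}{7} \cdot 4\right) = - 12 \left(\frac{6}{7} + \frac{8}{7}\right) = \left(-12\right) 2 = -24$)
$K 159 \left(\left(-13\right) \left(-3\right)\right) = \left(-24\right) 159 \left(\left(-13\right) \left(-3\right)\right) = \left(-3816\right) 39 = -148824$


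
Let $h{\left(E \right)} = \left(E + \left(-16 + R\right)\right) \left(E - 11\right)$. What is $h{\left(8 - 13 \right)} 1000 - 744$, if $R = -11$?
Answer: $511256$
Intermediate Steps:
$h{\left(E \right)} = \left(-27 + E\right) \left(-11 + E\right)$ ($h{\left(E \right)} = \left(E - 27\right) \left(E - 11\right) = \left(E - 27\right) \left(-11 + E\right) = \left(-27 + E\right) \left(-11 + E\right)$)
$h{\left(8 - 13 \right)} 1000 - 744 = \left(297 + \left(8 - 13\right)^{2} - 38 \left(8 - 13\right)\right) 1000 - 744 = \left(297 + \left(-5\right)^{2} - -190\right) 1000 - 744 = \left(297 + 25 + 190\right) 1000 - 744 = 512 \cdot 1000 - 744 = 512000 - 744 = 511256$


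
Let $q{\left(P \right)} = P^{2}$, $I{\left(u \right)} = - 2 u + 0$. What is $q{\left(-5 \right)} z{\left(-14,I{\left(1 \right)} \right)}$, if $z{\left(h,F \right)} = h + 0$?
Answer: $-350$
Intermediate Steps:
$I{\left(u \right)} = - 2 u$
$z{\left(h,F \right)} = h$
$q{\left(-5 \right)} z{\left(-14,I{\left(1 \right)} \right)} = \left(-5\right)^{2} \left(-14\right) = 25 \left(-14\right) = -350$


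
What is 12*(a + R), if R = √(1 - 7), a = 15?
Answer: 180 + 12*I*√6 ≈ 180.0 + 29.394*I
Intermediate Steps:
R = I*√6 (R = √(-6) = I*√6 ≈ 2.4495*I)
12*(a + R) = 12*(15 + I*√6) = 180 + 12*I*√6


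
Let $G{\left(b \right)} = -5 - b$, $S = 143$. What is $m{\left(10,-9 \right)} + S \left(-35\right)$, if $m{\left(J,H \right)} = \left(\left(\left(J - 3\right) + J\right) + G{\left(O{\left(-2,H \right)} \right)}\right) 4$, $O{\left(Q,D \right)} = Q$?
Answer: $-4949$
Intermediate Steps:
$m{\left(J,H \right)} = -24 + 8 J$ ($m{\left(J,H \right)} = \left(\left(\left(J - 3\right) + J\right) - 3\right) 4 = \left(\left(\left(-3 + J\right) + J\right) + \left(-5 + 2\right)\right) 4 = \left(\left(-3 + 2 J\right) - 3\right) 4 = \left(-6 + 2 J\right) 4 = -24 + 8 J$)
$m{\left(10,-9 \right)} + S \left(-35\right) = \left(-24 + 8 \cdot 10\right) + 143 \left(-35\right) = \left(-24 + 80\right) - 5005 = 56 - 5005 = -4949$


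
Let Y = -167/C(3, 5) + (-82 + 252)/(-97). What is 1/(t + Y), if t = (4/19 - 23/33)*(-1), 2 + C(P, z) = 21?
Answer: -3201/32188 ≈ -0.099447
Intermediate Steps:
C(P, z) = 19 (C(P, z) = -2 + 21 = 19)
t = 305/627 (t = (4*(1/19) - 23*1/33)*(-1) = (4/19 - 23/33)*(-1) = -305/627*(-1) = 305/627 ≈ 0.48644)
Y = -19429/1843 (Y = -167/19 + (-82 + 252)/(-97) = -167*1/19 + 170*(-1/97) = -167/19 - 170/97 = -19429/1843 ≈ -10.542)
1/(t + Y) = 1/(305/627 - 19429/1843) = 1/(-32188/3201) = -3201/32188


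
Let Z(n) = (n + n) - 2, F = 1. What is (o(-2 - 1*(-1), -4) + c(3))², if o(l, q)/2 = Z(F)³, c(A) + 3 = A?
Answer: 0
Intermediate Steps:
c(A) = -3 + A
Z(n) = -2 + 2*n (Z(n) = 2*n - 2 = -2 + 2*n)
o(l, q) = 0 (o(l, q) = 2*(-2 + 2*1)³ = 2*(-2 + 2)³ = 2*0³ = 2*0 = 0)
(o(-2 - 1*(-1), -4) + c(3))² = (0 + (-3 + 3))² = (0 + 0)² = 0² = 0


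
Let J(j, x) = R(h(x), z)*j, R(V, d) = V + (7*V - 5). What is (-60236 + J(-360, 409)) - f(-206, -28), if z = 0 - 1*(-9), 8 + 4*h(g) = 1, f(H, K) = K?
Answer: -53368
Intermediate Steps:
h(g) = -7/4 (h(g) = -2 + (1/4)*1 = -2 + 1/4 = -7/4)
z = 9 (z = 0 + 9 = 9)
R(V, d) = -5 + 8*V (R(V, d) = V + (-5 + 7*V) = -5 + 8*V)
J(j, x) = -19*j (J(j, x) = (-5 + 8*(-7/4))*j = (-5 - 14)*j = -19*j)
(-60236 + J(-360, 409)) - f(-206, -28) = (-60236 - 19*(-360)) - 1*(-28) = (-60236 + 6840) + 28 = -53396 + 28 = -53368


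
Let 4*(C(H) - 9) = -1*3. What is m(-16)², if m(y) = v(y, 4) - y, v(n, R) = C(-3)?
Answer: 9409/16 ≈ 588.06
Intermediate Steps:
C(H) = 33/4 (C(H) = 9 + (-1*3)/4 = 9 + (¼)*(-3) = 9 - ¾ = 33/4)
v(n, R) = 33/4
m(y) = 33/4 - y
m(-16)² = (33/4 - 1*(-16))² = (33/4 + 16)² = (97/4)² = 9409/16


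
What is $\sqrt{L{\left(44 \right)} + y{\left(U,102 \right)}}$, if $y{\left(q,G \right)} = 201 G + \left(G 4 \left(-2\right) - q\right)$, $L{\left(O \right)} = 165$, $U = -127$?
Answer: $\sqrt{19978} \approx 141.34$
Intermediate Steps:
$y{\left(q,G \right)} = - q + 193 G$ ($y{\left(q,G \right)} = 201 G + \left(G \left(-8\right) - q\right) = 201 G - \left(q + 8 G\right) = - q + 193 G$)
$\sqrt{L{\left(44 \right)} + y{\left(U,102 \right)}} = \sqrt{165 + \left(\left(-1\right) \left(-127\right) + 193 \cdot 102\right)} = \sqrt{165 + \left(127 + 19686\right)} = \sqrt{165 + 19813} = \sqrt{19978}$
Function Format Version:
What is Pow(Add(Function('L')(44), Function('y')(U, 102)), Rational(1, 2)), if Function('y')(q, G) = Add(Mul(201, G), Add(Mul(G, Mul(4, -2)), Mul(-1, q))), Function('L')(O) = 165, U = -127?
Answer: Pow(19978, Rational(1, 2)) ≈ 141.34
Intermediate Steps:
Function('y')(q, G) = Add(Mul(-1, q), Mul(193, G)) (Function('y')(q, G) = Add(Mul(201, G), Add(Mul(G, -8), Mul(-1, q))) = Add(Mul(201, G), Add(Mul(-8, G), Mul(-1, q))) = Add(Mul(201, G), Add(Mul(-1, q), Mul(-8, G))) = Add(Mul(-1, q), Mul(193, G)))
Pow(Add(Function('L')(44), Function('y')(U, 102)), Rational(1, 2)) = Pow(Add(165, Add(Mul(-1, -127), Mul(193, 102))), Rational(1, 2)) = Pow(Add(165, Add(127, 19686)), Rational(1, 2)) = Pow(Add(165, 19813), Rational(1, 2)) = Pow(19978, Rational(1, 2))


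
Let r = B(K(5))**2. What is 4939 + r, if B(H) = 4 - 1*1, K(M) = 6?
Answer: 4948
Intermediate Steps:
B(H) = 3 (B(H) = 4 - 1 = 3)
r = 9 (r = 3**2 = 9)
4939 + r = 4939 + 9 = 4948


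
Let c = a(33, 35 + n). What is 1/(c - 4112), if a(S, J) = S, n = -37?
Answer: -1/4079 ≈ -0.00024516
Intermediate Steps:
c = 33
1/(c - 4112) = 1/(33 - 4112) = 1/(-4079) = -1/4079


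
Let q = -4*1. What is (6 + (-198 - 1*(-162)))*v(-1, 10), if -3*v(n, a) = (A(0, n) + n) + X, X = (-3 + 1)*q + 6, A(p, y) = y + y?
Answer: 110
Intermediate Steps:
A(p, y) = 2*y
q = -4
X = 14 (X = (-3 + 1)*(-4) + 6 = -2*(-4) + 6 = 8 + 6 = 14)
v(n, a) = -14/3 - n (v(n, a) = -((2*n + n) + 14)/3 = -(3*n + 14)/3 = -(14 + 3*n)/3 = -14/3 - n)
(6 + (-198 - 1*(-162)))*v(-1, 10) = (6 + (-198 - 1*(-162)))*(-14/3 - 1*(-1)) = (6 + (-198 + 162))*(-14/3 + 1) = (6 - 36)*(-11/3) = -30*(-11/3) = 110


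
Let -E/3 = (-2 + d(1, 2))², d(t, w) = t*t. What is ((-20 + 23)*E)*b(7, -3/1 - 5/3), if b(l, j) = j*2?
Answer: 84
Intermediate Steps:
d(t, w) = t²
E = -3 (E = -3*(-2 + 1²)² = -3*(-2 + 1)² = -3*(-1)² = -3*1 = -3)
b(l, j) = 2*j
((-20 + 23)*E)*b(7, -3/1 - 5/3) = ((-20 + 23)*(-3))*(2*(-3/1 - 5/3)) = (3*(-3))*(2*(-3*1 - 5*⅓)) = -18*(-3 - 5/3) = -18*(-14)/3 = -9*(-28/3) = 84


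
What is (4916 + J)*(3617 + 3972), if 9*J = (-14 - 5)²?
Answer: 338507345/9 ≈ 3.7612e+7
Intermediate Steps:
J = 361/9 (J = (-14 - 5)²/9 = (⅑)*(-19)² = (⅑)*361 = 361/9 ≈ 40.111)
(4916 + J)*(3617 + 3972) = (4916 + 361/9)*(3617 + 3972) = (44605/9)*7589 = 338507345/9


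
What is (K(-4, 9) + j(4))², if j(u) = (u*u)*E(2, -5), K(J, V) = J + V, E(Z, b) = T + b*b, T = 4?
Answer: 219961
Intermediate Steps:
E(Z, b) = 4 + b² (E(Z, b) = 4 + b*b = 4 + b²)
j(u) = 29*u² (j(u) = (u*u)*(4 + (-5)²) = u²*(4 + 25) = u²*29 = 29*u²)
(K(-4, 9) + j(4))² = ((-4 + 9) + 29*4²)² = (5 + 29*16)² = (5 + 464)² = 469² = 219961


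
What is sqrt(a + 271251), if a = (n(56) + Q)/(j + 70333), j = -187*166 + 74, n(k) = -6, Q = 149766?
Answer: 15*sqrt(74726634611)/7873 ≈ 520.82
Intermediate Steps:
j = -30968 (j = -31042 + 74 = -30968)
a = 29952/7873 (a = (-6 + 149766)/(-30968 + 70333) = 149760/39365 = 149760*(1/39365) = 29952/7873 ≈ 3.8044)
sqrt(a + 271251) = sqrt(29952/7873 + 271251) = sqrt(2135589075/7873) = 15*sqrt(74726634611)/7873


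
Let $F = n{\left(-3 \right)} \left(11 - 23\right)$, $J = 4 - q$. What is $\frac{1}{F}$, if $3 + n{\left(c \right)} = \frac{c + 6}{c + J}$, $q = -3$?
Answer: $\frac{1}{27} \approx 0.037037$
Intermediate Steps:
$J = 7$ ($J = 4 - -3 = 4 + 3 = 7$)
$n{\left(c \right)} = -3 + \frac{6 + c}{7 + c}$ ($n{\left(c \right)} = -3 + \frac{c + 6}{c + 7} = -3 + \frac{6 + c}{7 + c}$)
$F = 27$ ($F = \frac{-15 - -6}{7 - 3} \left(11 - 23\right) = \frac{-15 + 6}{4} \left(-12\right) = \frac{1}{4} \left(-9\right) \left(-12\right) = \left(- \frac{9}{4}\right) \left(-12\right) = 27$)
$\frac{1}{F} = \frac{1}{27}$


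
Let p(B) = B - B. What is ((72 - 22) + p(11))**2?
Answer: 2500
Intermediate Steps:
p(B) = 0
((72 - 22) + p(11))**2 = ((72 - 22) + 0)**2 = (50 + 0)**2 = 50**2 = 2500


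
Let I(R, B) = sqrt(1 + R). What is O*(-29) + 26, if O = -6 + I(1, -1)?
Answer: 200 - 29*sqrt(2) ≈ 158.99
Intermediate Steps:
O = -6 + sqrt(2) (O = -6 + sqrt(1 + 1) = -6 + sqrt(2) ≈ -4.5858)
O*(-29) + 26 = (-6 + sqrt(2))*(-29) + 26 = (174 - 29*sqrt(2)) + 26 = 200 - 29*sqrt(2)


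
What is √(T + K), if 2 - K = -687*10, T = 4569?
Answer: √11441 ≈ 106.96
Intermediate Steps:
K = 6872 (K = 2 - (-687)*10 = 2 - 1*(-6870) = 2 + 6870 = 6872)
√(T + K) = √(4569 + 6872) = √11441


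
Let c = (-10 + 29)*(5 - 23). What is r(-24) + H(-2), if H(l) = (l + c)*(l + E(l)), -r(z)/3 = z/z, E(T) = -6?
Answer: 2749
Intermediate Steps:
r(z) = -3 (r(z) = -3*z/z = -3*1 = -3)
c = -342 (c = 19*(-18) = -342)
H(l) = (-342 + l)*(-6 + l) (H(l) = (l - 342)*(l - 6) = (-342 + l)*(-6 + l))
r(-24) + H(-2) = -3 + (2052 + (-2)**2 - 348*(-2)) = -3 + (2052 + 4 + 696) = -3 + 2752 = 2749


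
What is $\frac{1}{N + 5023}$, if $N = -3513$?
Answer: $\frac{1}{1510} \approx 0.00066225$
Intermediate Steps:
$\frac{1}{N + 5023} = \frac{1}{-3513 + 5023} = \frac{1}{1510}$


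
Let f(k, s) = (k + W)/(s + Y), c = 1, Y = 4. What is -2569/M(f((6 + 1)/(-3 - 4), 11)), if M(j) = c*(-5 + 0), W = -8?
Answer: 2569/5 ≈ 513.80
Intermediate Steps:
f(k, s) = (-8 + k)/(4 + s) (f(k, s) = (k - 8)/(s + 4) = (-8 + k)/(4 + s))
M(j) = -5 (M(j) = 1*(-5 + 0) = 1*(-5) = -5)
-2569/M(f((6 + 1)/(-3 - 4), 11)) = -2569/(-5) = -2569*(-1/5) = 2569/5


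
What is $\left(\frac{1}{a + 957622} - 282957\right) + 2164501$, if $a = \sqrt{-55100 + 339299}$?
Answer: $\frac{1725450377247655262}{917039610685} - \frac{\sqrt{284199}}{917039610685} \approx 1.8815 \cdot 10^{6}$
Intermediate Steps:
$a = \sqrt{284199} \approx 533.1$
$\left(\frac{1}{a + 957622} - 282957\right) + 2164501 = \left(\frac{1}{\sqrt{284199} + 957622} - 282957\right) + 2164501 = \left(\frac{1}{957622 + \sqrt{284199}} - 282957\right) + 2164501 = \left(-282957 + \frac{1}{957622 + \sqrt{284199}}\right) + 2164501 = 1881544 + \frac{1}{957622 + \sqrt{284199}}$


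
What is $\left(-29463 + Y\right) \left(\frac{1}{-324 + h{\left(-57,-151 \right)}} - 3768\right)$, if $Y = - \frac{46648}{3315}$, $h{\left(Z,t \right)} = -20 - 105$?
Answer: $\frac{748054242089}{6735} \approx 1.1107 \cdot 10^{8}$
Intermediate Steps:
$h{\left(Z,t \right)} = -125$
$Y = - \frac{2744}{195}$ ($Y = \left(-46648\right) \frac{1}{3315} = - \frac{2744}{195} \approx -14.072$)
$\left(-29463 + Y\right) \left(\frac{1}{-324 + h{\left(-57,-151 \right)}} - 3768\right) = \left(-29463 - \frac{2744}{195}\right) \left(\frac{1}{-324 - 125} - 3768\right) = - \frac{5748029 \left(\frac{1}{-449} - 3768\right)}{195} = - \frac{5748029 \left(- \frac{1}{449} - 3768\right)}{195} = \left(- \frac{5748029}{195}\right) \left(- \frac{1691833}{449}\right) = \frac{748054242089}{6735}$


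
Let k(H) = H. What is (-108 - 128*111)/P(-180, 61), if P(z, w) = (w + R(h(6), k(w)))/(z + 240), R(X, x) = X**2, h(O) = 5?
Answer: -429480/43 ≈ -9987.9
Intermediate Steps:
P(z, w) = (25 + w)/(240 + z) (P(z, w) = (w + 5**2)/(z + 240) = (w + 25)/(240 + z) = (25 + w)/(240 + z))
(-108 - 128*111)/P(-180, 61) = (-108 - 128*111)/(((25 + 61)/(240 - 180))) = (-108 - 14208)/((86/60)) = -14316/((1/60)*86) = -14316/43/30 = -14316*30/43 = -429480/43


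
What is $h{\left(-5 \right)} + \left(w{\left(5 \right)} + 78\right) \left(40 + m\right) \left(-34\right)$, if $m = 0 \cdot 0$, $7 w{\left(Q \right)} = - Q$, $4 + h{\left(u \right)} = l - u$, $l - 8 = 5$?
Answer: $- \frac{735662}{7} \approx -1.0509 \cdot 10^{5}$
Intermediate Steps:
$l = 13$ ($l = 8 + 5 = 13$)
$h{\left(u \right)} = 9 - u$ ($h{\left(u \right)} = -4 - \left(-13 + u\right) = 9 - u$)
$w{\left(Q \right)} = - \frac{Q}{7}$ ($w{\left(Q \right)} = \frac{\left(-1\right) Q}{7} = - \frac{Q}{7}$)
$m = 0$
$h{\left(-5 \right)} + \left(w{\left(5 \right)} + 78\right) \left(40 + m\right) \left(-34\right) = \left(9 - -5\right) + \left(\left(- \frac{1}{7}\right) 5 + 78\right) \left(40 + 0\right) \left(-34\right) = \left(9 + 5\right) + \left(- \frac{5}{7} + 78\right) 40 \left(-34\right) = 14 + \frac{541}{7} \cdot 40 \left(-34\right) = 14 + \frac{21640}{7} \left(-34\right) = 14 - \frac{735760}{7} = - \frac{735662}{7}$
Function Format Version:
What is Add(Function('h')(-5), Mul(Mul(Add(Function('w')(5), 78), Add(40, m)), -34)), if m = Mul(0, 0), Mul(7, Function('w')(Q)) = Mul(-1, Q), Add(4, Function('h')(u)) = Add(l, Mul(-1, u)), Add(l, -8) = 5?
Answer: Rational(-735662, 7) ≈ -1.0509e+5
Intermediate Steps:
l = 13 (l = Add(8, 5) = 13)
Function('h')(u) = Add(9, Mul(-1, u)) (Function('h')(u) = Add(-4, Add(13, Mul(-1, u))) = Add(9, Mul(-1, u)))
Function('w')(Q) = Mul(Rational(-1, 7), Q) (Function('w')(Q) = Mul(Rational(1, 7), Mul(-1, Q)) = Mul(Rational(-1, 7), Q))
m = 0
Add(Function('h')(-5), Mul(Mul(Add(Function('w')(5), 78), Add(40, m)), -34)) = Add(Add(9, Mul(-1, -5)), Mul(Mul(Add(Mul(Rational(-1, 7), 5), 78), Add(40, 0)), -34)) = Add(Add(9, 5), Mul(Mul(Add(Rational(-5, 7), 78), 40), -34)) = Add(14, Mul(Mul(Rational(541, 7), 40), -34)) = Add(14, Mul(Rational(21640, 7), -34)) = Add(14, Rational(-735760, 7)) = Rational(-735662, 7)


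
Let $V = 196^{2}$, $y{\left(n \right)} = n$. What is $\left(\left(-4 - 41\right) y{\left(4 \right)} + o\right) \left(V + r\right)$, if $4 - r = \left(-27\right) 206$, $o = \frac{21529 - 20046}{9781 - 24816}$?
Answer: $- \frac{119093711906}{15035} \approx -7.9211 \cdot 10^{6}$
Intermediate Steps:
$V = 38416$
$o = - \frac{1483}{15035}$ ($o = \frac{1483}{-15035} = 1483 \left(- \frac{1}{15035}\right) = - \frac{1483}{15035} \approx -0.098637$)
$r = 5566$ ($r = 4 - \left(-27\right) 206 = 4 - -5562 = 4 + 5562 = 5566$)
$\left(\left(-4 - 41\right) y{\left(4 \right)} + o\right) \left(V + r\right) = \left(\left(-4 - 41\right) 4 - \frac{1483}{15035}\right) \left(38416 + 5566\right) = \left(\left(-45\right) 4 - \frac{1483}{15035}\right) 43982 = \left(-180 - \frac{1483}{15035}\right) 43982 = \left(- \frac{2707783}{15035}\right) 43982 = - \frac{119093711906}{15035}$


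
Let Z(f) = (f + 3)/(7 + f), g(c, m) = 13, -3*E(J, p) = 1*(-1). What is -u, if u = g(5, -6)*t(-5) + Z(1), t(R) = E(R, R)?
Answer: -29/6 ≈ -4.8333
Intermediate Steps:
E(J, p) = ⅓ (E(J, p) = -(-1)/3 = -⅓*(-1) = ⅓)
t(R) = ⅓
Z(f) = (3 + f)/(7 + f)
u = 29/6 (u = 13*(⅓) + (3 + 1)/(7 + 1) = 13/3 + 4/8 = 13/3 + (⅛)*4 = 13/3 + ½ = 29/6 ≈ 4.8333)
-u = -1*29/6 = -29/6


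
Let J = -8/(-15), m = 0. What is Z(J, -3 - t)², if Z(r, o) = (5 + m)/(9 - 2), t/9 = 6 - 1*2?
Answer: 25/49 ≈ 0.51020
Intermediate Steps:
t = 36 (t = 9*(6 - 1*2) = 9*(6 - 2) = 9*4 = 36)
J = 8/15 (J = -8*(-1/15) = 8/15 ≈ 0.53333)
Z(r, o) = 5/7 (Z(r, o) = (5 + 0)/(9 - 2) = 5/7)
Z(J, -3 - t)² = (5/7)² = 25/49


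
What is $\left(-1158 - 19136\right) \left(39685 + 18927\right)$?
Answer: $-1189471928$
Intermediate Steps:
$\left(-1158 - 19136\right) \left(39685 + 18927\right) = \left(-20294\right) 58612 = -1189471928$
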